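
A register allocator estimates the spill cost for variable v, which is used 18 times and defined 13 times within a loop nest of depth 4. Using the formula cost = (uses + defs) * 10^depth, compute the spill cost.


uses + defs = 18 + 13 = 31
10^4 = 10000
Spill cost = 31 * 10000 = 310000

310000


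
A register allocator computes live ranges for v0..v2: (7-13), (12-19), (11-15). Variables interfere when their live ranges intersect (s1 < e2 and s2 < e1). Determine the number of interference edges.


Check all pairs for overlapping intervals.
Two intervals (s1,e1) and (s2,e2) overlap if s1 < e2 and s2 < e1.
v0 (7-13) vs v1..v2: overlaps v1, v2 -> 2
v1 (12-19) vs v2: overlaps v2 -> 1
Total overlapping pairs = 2 + 1 = 3

3


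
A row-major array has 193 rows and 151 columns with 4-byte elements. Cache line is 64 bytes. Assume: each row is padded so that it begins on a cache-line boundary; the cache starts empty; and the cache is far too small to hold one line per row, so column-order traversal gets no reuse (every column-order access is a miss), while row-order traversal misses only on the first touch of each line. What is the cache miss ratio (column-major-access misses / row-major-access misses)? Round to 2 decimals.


Each row occupies 151 * 4 = 604 bytes and starts on a line boundary, so it spans ceil(604 / 64) = 10 cache lines.
Row-major traversal misses (one per line touched): 193 * ceil(151 * 4 / 64) = 1930
Column-major traversal misses (no reuse, every access misses): 193 * 151 = 29143
Ratio = 29143 / 1930 = 15.1

15.1


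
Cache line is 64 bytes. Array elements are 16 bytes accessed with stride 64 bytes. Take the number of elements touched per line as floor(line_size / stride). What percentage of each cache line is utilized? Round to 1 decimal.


Elements per cache line = floor(64 / 64) = 1
Bytes used = 1 * 16 = 16
Utilization = 16 / 64 * 100 = 25.0%

25.0


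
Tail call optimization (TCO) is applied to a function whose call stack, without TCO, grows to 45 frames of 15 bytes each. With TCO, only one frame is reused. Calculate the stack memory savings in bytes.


Without TCO: 45 * 15 = 675 bytes
With TCO: reuse 1 frame = 15 bytes
Savings = 675 - 15 = 660

660


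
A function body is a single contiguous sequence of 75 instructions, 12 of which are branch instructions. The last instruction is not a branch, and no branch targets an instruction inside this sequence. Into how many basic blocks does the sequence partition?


With no in-sequence branch targets, the leaders are the first instruction plus the instruction after each branch.
Number of basic blocks = branches + 1
= 12 + 1 = 13

13


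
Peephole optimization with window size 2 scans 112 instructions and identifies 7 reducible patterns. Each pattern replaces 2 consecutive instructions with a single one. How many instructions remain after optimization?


Each match removes 1 instructions.
Total removed = 7 * 1 = 7
Remaining = 112 - 7 = 105

105


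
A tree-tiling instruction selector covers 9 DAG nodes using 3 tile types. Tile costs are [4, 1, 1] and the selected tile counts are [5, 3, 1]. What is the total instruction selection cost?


Total cost = sum(count_i * cost_i)
= 5*4 + 3*1 + 1*1
= 24

24


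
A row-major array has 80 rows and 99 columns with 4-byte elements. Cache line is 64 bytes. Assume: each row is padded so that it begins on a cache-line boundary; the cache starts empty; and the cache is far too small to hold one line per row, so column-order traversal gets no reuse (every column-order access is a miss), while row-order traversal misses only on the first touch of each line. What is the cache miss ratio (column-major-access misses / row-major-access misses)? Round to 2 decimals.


Each row occupies 99 * 4 = 396 bytes and starts on a line boundary, so it spans ceil(396 / 64) = 7 cache lines.
Row-major traversal misses (one per line touched): 80 * ceil(99 * 4 / 64) = 560
Column-major traversal misses (no reuse, every access misses): 80 * 99 = 7920
Ratio = 7920 / 560 = 14.14

14.14


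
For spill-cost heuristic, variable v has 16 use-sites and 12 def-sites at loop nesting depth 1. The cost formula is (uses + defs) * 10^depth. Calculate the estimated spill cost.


uses + defs = 16 + 12 = 28
10^1 = 10
Spill cost = 28 * 10 = 280

280


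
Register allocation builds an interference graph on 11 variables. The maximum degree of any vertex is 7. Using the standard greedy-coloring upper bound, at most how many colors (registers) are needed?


Greedy coloring never needs more than (max_degree + 1) colors: when coloring a vertex, at most max_degree neighbors are already colored.
Upper bound = 7 + 1 = 8

8


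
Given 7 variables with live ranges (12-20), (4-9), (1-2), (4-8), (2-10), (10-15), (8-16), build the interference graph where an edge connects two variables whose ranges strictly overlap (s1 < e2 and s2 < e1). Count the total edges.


Check all pairs for overlapping intervals.
Two intervals (s1,e1) and (s2,e2) overlap if s1 < e2 and s2 < e1.
v0 (12-20) vs v1..v6: overlaps v5, v6 -> 2
v1 (4-9) vs v2..v6: overlaps v3, v4, v6 -> 3
v2 (1-2) vs v3..v6: overlaps none -> 0
v3 (4-8) vs v4..v6: overlaps v4 -> 1
v4 (2-10) vs v5..v6: overlaps v6 -> 1
v5 (10-15) vs v6: overlaps v6 -> 1
Total overlapping pairs = 2 + 3 + 0 + 1 + 1 + 1 = 8

8


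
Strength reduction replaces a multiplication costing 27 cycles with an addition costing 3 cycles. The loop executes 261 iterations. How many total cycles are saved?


Per-iteration saving = 27 - 3 = 24
Total saved = 261 * 24 = 6264

6264


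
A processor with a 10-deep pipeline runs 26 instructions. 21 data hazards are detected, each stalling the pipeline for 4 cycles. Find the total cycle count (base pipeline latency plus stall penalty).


Base cycles = 10 + 26 - 1 = 35
Total stalls = 21 * 4 = 84
Total = 35 + 84 = 119

119


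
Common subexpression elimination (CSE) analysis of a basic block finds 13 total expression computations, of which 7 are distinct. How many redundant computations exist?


CSE count = total expressions - unique expressions
= 13 - 7 = 6

6


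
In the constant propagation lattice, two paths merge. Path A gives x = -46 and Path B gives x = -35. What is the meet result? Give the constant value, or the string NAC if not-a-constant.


Meet operation: if both paths give the same constant, result is that constant; if they differ, result is NAC (not-a-constant).
Path A: -46, Path B: -35 -> differ
Result: not-a-constant -> NAC

NAC


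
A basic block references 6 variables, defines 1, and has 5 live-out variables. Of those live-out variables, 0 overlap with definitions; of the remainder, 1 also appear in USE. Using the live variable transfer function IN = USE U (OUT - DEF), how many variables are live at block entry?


OUT - DEF: 5 - 0 = 5
|IN| = |USE| + |OUT - DEF| - |USE ∩ (OUT - DEF)| = 6 + 5 - 1 = 10

10


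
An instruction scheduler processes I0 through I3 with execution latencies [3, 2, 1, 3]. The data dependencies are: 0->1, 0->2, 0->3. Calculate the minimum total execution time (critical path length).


Compute longest path through dependency graph: dist(Ik) = max over predecessors of dist + latency(Ik).
dist(I0) = latency 3 = 3
dist(I1) = dist(I0) + 2 = 3 + 2 = 5
dist(I2) = dist(I0) + 1 = 3 + 1 = 4
dist(I3) = dist(I0) + 3 = 3 + 3 = 6
Critical path = max dist = 6

6


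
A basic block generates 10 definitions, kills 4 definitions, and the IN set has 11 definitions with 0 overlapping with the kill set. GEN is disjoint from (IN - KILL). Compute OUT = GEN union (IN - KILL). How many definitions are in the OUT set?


IN - KILL: 11 - 0 = 11 surviving definitions
OUT = GEN + surviving = 10 + 11 = 21

21


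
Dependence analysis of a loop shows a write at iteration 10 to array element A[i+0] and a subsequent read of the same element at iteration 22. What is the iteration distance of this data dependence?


Distance = read iteration - write iteration
= 22 - 10 = 12

12


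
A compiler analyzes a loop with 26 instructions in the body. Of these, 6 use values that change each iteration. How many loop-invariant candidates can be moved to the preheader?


Invariant candidates = total - loop-dependent
= 26 - 6 = 20

20


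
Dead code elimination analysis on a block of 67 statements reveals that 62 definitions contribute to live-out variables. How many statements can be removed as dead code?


Dead code = total statements - live definitions
= 67 - 62 = 5

5


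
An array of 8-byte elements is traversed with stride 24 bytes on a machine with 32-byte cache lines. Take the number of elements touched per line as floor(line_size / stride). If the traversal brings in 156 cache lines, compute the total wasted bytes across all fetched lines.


Elements per line = floor(32 / 24) = 1
Bytes used per line = 1 * 8 = 8
Wasted per line = 32 - 8 = 24
Total wasted = 24 * 156 = 3744

3744


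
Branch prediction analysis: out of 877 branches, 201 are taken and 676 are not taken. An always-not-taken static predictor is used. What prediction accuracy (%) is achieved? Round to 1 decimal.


Predictor: always-not-taken
Correct predictions = 676
Accuracy = 676 / 877 * 100 = 77.1%

77.1


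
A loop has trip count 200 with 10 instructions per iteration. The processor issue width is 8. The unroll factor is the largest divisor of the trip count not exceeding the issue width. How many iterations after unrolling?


Largest divisor of 200 <= 8 is 8
New iterations = 200 / 8 = 25

25


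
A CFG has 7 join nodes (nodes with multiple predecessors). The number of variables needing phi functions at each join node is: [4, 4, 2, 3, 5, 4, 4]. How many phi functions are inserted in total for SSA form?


Total phi functions = sum of phi functions at each join node
= 4 + 4 + 2 + 3 + 5 + 4 + 4 = 26

26


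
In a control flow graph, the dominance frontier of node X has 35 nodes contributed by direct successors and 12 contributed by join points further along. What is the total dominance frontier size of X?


DF(X) = direct successor contributions + join point contributions
= 35 + 12 = 47

47


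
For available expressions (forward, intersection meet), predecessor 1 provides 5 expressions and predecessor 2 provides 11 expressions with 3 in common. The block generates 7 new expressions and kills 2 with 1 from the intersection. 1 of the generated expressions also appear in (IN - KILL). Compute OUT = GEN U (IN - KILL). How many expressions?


IN = intersection of predecessors = 3
IN - KILL = 3 - 1 = 2
|OUT| = |GEN| + |IN - KILL| - |GEN ∩ (IN - KILL)| = 7 + 2 - 1 = 8

8


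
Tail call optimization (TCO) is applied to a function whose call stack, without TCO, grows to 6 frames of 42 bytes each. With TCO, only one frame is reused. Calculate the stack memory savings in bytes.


Without TCO: 6 * 42 = 252 bytes
With TCO: reuse 1 frame = 42 bytes
Savings = 252 - 42 = 210

210


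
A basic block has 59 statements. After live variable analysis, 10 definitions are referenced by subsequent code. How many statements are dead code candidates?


Dead code = total statements - live definitions
= 59 - 10 = 49

49


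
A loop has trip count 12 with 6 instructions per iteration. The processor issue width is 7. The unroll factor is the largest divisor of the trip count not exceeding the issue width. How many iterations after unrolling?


Largest divisor of 12 <= 7 is 6
New iterations = 12 / 6 = 2

2


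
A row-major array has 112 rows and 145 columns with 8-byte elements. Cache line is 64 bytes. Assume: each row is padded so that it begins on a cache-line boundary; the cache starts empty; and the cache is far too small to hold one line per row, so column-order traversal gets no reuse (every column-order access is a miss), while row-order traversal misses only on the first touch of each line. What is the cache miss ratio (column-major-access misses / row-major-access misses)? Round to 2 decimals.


Each row occupies 145 * 8 = 1160 bytes and starts on a line boundary, so it spans ceil(1160 / 64) = 19 cache lines.
Row-major traversal misses (one per line touched): 112 * ceil(145 * 8 / 64) = 2128
Column-major traversal misses (no reuse, every access misses): 112 * 145 = 16240
Ratio = 16240 / 2128 = 7.63

7.63


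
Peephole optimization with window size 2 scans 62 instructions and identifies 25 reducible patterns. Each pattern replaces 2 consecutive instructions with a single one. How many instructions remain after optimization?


Each match removes 1 instructions.
Total removed = 25 * 1 = 25
Remaining = 62 - 25 = 37

37


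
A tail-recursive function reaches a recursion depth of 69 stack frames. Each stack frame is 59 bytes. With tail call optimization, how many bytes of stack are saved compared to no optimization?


Without TCO: 69 * 59 = 4071 bytes
With TCO: reuse 1 frame = 59 bytes
Savings = 4071 - 59 = 4012

4012


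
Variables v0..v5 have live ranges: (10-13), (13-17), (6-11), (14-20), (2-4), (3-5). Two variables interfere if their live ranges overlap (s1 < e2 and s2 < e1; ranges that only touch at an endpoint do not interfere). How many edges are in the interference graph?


Check all pairs for overlapping intervals.
Two intervals (s1,e1) and (s2,e2) overlap if s1 < e2 and s2 < e1.
v0 (10-13) vs v1..v5: overlaps v2 -> 1
v1 (13-17) vs v2..v5: overlaps v3 -> 1
v2 (6-11) vs v3..v5: overlaps none -> 0
v3 (14-20) vs v4..v5: overlaps none -> 0
v4 (2-4) vs v5: overlaps v5 -> 1
Total overlapping pairs = 1 + 1 + 0 + 0 + 1 = 3

3


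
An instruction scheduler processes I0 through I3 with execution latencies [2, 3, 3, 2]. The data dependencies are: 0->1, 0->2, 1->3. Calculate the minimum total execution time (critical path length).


Compute longest path through dependency graph: dist(Ik) = max over predecessors of dist + latency(Ik).
dist(I0) = latency 2 = 2
dist(I1) = dist(I0) + 3 = 2 + 3 = 5
dist(I2) = dist(I0) + 3 = 2 + 3 = 5
dist(I3) = dist(I1) + 2 = 5 + 2 = 7
Critical path = max dist = 7

7


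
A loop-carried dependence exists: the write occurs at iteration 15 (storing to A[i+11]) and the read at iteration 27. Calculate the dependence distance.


Distance = read iteration - write iteration
= 27 - 15 = 12

12


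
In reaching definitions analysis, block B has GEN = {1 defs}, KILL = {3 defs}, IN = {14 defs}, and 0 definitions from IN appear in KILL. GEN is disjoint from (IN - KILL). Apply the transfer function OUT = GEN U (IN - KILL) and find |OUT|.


IN - KILL: 14 - 0 = 14 surviving definitions
OUT = GEN + surviving = 1 + 14 = 15

15


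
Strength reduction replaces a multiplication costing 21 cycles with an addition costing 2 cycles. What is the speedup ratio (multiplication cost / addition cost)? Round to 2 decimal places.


Ratio = mult_cost / add_cost = 21 / 2 = 10.5

10.5


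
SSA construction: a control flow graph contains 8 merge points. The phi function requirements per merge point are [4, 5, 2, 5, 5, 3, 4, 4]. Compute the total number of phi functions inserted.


Total phi functions = sum of phi functions at each join node
= 4 + 5 + 2 + 5 + 5 + 3 + 4 + 4 = 32

32


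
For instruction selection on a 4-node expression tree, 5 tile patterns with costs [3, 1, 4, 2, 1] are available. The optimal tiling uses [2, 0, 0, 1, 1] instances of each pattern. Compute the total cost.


Total cost = sum(count_i * cost_i)
= 2*3 + 0*1 + 0*4 + 1*2 + 1*1
= 9

9


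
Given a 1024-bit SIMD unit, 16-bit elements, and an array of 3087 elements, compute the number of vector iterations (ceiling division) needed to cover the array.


Width = 1024 / 16 = 64 elements per vector op
Iterations = ceil(3087 / 64) = 49

49


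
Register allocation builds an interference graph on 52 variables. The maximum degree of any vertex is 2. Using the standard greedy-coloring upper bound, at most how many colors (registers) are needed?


Greedy coloring never needs more than (max_degree + 1) colors: when coloring a vertex, at most max_degree neighbors are already colored.
Upper bound = 2 + 1 = 3

3


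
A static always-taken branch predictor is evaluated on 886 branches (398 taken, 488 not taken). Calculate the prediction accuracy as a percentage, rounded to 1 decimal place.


Predictor: always-taken
Correct predictions = 398
Accuracy = 398 / 886 * 100 = 44.9%

44.9


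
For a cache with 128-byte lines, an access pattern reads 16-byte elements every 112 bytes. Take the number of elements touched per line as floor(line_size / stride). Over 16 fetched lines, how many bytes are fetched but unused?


Elements per line = floor(128 / 112) = 1
Bytes used per line = 1 * 16 = 16
Wasted per line = 128 - 16 = 112
Total wasted = 112 * 16 = 1792

1792


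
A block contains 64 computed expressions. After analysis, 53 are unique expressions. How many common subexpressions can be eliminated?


CSE count = total expressions - unique expressions
= 64 - 53 = 11

11


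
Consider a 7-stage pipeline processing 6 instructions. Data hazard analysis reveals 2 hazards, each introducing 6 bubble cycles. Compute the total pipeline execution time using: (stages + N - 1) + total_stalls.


Base cycles = 7 + 6 - 1 = 12
Total stalls = 2 * 6 = 12
Total = 12 + 12 = 24

24


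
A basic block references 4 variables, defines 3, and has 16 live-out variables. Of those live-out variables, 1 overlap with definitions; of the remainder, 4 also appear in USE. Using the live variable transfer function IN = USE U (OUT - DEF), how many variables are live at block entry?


OUT - DEF: 16 - 1 = 15
|IN| = |USE| + |OUT - DEF| - |USE ∩ (OUT - DEF)| = 4 + 15 - 4 = 15

15


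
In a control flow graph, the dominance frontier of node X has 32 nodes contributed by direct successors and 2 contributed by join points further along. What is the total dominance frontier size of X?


DF(X) = direct successor contributions + join point contributions
= 32 + 2 = 34

34


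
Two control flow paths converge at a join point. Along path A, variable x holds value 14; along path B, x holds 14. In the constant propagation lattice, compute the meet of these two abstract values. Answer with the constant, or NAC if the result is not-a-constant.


Meet operation: if both paths give the same constant, result is that constant; if they differ, result is NAC (not-a-constant).
Path A: 14, Path B: 14 -> equal
Result: constant -> 14

14


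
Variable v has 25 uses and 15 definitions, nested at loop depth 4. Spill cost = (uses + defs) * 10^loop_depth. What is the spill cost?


uses + defs = 25 + 15 = 40
10^4 = 10000
Spill cost = 40 * 10000 = 400000

400000


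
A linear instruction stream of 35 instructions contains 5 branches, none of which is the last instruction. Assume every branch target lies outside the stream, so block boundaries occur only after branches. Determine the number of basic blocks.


With no in-sequence branch targets, the leaders are the first instruction plus the instruction after each branch.
Number of basic blocks = branches + 1
= 5 + 1 = 6

6


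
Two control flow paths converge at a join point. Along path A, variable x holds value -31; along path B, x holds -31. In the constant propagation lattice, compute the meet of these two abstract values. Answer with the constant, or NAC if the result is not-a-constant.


Meet operation: if both paths give the same constant, result is that constant; if they differ, result is NAC (not-a-constant).
Path A: -31, Path B: -31 -> equal
Result: constant -> -31

-31


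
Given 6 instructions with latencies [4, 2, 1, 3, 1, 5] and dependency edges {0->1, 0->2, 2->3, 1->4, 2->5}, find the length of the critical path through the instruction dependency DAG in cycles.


Compute longest path through dependency graph: dist(Ik) = max over predecessors of dist + latency(Ik).
dist(I0) = latency 4 = 4
dist(I1) = dist(I0) + 2 = 4 + 2 = 6
dist(I2) = dist(I0) + 1 = 4 + 1 = 5
dist(I3) = dist(I2) + 3 = 5 + 3 = 8
dist(I4) = dist(I1) + 1 = 6 + 1 = 7
dist(I5) = dist(I2) + 5 = 5 + 5 = 10
Critical path = max dist = 10

10


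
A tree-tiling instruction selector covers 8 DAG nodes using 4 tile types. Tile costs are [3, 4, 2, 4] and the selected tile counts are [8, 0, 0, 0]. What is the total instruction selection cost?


Total cost = sum(count_i * cost_i)
= 8*3 + 0*4 + 0*2 + 0*4
= 24

24


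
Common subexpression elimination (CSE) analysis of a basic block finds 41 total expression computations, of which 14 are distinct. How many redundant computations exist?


CSE count = total expressions - unique expressions
= 41 - 14 = 27

27


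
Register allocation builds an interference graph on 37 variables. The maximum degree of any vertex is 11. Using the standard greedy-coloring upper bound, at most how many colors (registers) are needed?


Greedy coloring never needs more than (max_degree + 1) colors: when coloring a vertex, at most max_degree neighbors are already colored.
Upper bound = 11 + 1 = 12

12


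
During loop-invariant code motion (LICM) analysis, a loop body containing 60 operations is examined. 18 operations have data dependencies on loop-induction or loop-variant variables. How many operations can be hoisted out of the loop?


Invariant candidates = total - loop-dependent
= 60 - 18 = 42

42


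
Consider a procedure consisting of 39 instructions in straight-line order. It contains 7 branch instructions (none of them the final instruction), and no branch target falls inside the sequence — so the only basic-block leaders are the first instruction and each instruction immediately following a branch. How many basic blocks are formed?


With no in-sequence branch targets, the leaders are the first instruction plus the instruction after each branch.
Number of basic blocks = branches + 1
= 7 + 1 = 8

8


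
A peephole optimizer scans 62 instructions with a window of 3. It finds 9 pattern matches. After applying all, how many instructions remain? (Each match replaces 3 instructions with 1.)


Each match removes 2 instructions.
Total removed = 9 * 2 = 18
Remaining = 62 - 18 = 44

44


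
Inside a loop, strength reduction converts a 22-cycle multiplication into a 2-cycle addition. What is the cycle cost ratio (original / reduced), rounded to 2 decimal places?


Ratio = mult_cost / add_cost = 22 / 2 = 11.0

11.0


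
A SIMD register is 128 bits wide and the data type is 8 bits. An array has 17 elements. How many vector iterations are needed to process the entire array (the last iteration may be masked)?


Width = 128 / 8 = 16 elements per vector op
Iterations = ceil(17 / 16) = 2

2


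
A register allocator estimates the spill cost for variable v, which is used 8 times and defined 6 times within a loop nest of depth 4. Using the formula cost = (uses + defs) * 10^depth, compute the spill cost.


uses + defs = 8 + 6 = 14
10^4 = 10000
Spill cost = 14 * 10000 = 140000

140000


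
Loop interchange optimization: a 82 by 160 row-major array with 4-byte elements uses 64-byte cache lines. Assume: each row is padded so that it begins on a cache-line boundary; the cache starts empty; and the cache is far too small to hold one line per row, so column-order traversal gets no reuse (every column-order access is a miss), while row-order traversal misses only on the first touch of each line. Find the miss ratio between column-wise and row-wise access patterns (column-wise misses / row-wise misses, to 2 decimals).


Each row occupies 160 * 4 = 640 bytes and starts on a line boundary, so it spans ceil(640 / 64) = 10 cache lines.
Row-major traversal misses (one per line touched): 82 * ceil(160 * 4 / 64) = 820
Column-major traversal misses (no reuse, every access misses): 82 * 160 = 13120
Ratio = 13120 / 820 = 16.0

16.0


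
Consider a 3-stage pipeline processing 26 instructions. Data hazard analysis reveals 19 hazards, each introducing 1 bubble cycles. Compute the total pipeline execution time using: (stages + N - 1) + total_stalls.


Base cycles = 3 + 26 - 1 = 28
Total stalls = 19 * 1 = 19
Total = 28 + 19 = 47

47


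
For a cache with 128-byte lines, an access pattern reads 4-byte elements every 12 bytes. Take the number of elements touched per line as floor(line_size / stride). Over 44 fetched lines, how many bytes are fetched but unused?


Elements per line = floor(128 / 12) = 10
Bytes used per line = 10 * 4 = 40
Wasted per line = 128 - 40 = 88
Total wasted = 88 * 44 = 3872

3872


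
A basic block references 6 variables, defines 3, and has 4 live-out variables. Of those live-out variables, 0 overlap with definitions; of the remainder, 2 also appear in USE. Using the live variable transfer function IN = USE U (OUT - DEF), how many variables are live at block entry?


OUT - DEF: 4 - 0 = 4
|IN| = |USE| + |OUT - DEF| - |USE ∩ (OUT - DEF)| = 6 + 4 - 2 = 8

8


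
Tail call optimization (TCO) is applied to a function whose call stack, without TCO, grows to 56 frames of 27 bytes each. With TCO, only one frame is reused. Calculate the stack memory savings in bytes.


Without TCO: 56 * 27 = 1512 bytes
With TCO: reuse 1 frame = 27 bytes
Savings = 1512 - 27 = 1485

1485


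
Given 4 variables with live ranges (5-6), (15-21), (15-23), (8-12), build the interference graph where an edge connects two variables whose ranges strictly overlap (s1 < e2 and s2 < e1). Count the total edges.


Check all pairs for overlapping intervals.
Two intervals (s1,e1) and (s2,e2) overlap if s1 < e2 and s2 < e1.
v0 (5-6) vs v1..v3: overlaps none -> 0
v1 (15-21) vs v2..v3: overlaps v2 -> 1
v2 (15-23) vs v3: overlaps none -> 0
Total overlapping pairs = 0 + 1 + 0 = 1

1


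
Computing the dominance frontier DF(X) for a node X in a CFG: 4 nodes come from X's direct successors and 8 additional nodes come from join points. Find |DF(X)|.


DF(X) = direct successor contributions + join point contributions
= 4 + 8 = 12

12


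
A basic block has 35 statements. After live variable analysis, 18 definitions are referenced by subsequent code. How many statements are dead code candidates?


Dead code = total statements - live definitions
= 35 - 18 = 17

17


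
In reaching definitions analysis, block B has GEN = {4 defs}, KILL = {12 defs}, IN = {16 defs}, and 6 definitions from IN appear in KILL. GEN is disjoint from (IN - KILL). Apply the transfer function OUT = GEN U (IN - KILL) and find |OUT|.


IN - KILL: 16 - 6 = 10 surviving definitions
OUT = GEN + surviving = 4 + 10 = 14

14


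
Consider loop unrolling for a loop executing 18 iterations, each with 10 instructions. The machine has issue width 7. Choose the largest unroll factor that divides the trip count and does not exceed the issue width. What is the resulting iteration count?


Largest divisor of 18 <= 7 is 6
New iterations = 18 / 6 = 3

3


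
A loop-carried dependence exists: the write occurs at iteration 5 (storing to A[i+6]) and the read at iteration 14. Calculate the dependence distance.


Distance = read iteration - write iteration
= 14 - 5 = 9

9


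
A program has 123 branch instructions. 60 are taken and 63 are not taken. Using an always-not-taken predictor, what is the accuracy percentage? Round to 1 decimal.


Predictor: always-not-taken
Correct predictions = 63
Accuracy = 63 / 123 * 100 = 51.2%

51.2


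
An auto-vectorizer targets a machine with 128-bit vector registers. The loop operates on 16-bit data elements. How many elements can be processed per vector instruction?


Width = SIMD bits / data type bits
= 128 / 16 = 8

8


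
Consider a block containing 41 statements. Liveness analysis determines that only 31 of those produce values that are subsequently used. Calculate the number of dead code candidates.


Dead code = total statements - live definitions
= 41 - 31 = 10

10


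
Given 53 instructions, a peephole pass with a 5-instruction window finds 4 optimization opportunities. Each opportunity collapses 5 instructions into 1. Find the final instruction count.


Each match removes 4 instructions.
Total removed = 4 * 4 = 16
Remaining = 53 - 16 = 37

37


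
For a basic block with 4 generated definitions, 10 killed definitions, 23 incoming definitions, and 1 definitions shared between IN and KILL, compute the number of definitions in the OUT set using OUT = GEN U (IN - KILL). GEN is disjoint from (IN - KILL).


IN - KILL: 23 - 1 = 22 surviving definitions
OUT = GEN + surviving = 4 + 22 = 26

26


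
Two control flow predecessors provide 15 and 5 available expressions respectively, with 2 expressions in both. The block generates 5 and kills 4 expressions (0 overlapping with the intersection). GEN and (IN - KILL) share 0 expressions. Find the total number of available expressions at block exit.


IN = intersection of predecessors = 2
IN - KILL = 2 - 0 = 2
|OUT| = |GEN| + |IN - KILL| - |GEN ∩ (IN - KILL)| = 5 + 2 - 0 = 7

7


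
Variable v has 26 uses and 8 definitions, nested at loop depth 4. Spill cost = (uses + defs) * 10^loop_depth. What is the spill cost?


uses + defs = 26 + 8 = 34
10^4 = 10000
Spill cost = 34 * 10000 = 340000

340000


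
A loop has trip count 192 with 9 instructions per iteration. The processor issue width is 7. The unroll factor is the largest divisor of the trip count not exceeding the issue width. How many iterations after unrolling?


Largest divisor of 192 <= 7 is 6
New iterations = 192 / 6 = 32

32


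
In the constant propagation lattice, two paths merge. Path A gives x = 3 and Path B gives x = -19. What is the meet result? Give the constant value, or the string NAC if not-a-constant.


Meet operation: if both paths give the same constant, result is that constant; if they differ, result is NAC (not-a-constant).
Path A: 3, Path B: -19 -> differ
Result: not-a-constant -> NAC

NAC


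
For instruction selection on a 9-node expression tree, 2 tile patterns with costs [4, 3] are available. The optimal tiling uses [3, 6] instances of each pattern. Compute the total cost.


Total cost = sum(count_i * cost_i)
= 3*4 + 6*3
= 30

30


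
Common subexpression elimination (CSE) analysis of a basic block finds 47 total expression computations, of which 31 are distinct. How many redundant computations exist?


CSE count = total expressions - unique expressions
= 47 - 31 = 16

16


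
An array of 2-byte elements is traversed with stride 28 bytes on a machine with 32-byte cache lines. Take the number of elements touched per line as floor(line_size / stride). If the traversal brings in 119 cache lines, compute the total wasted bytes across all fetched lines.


Elements per line = floor(32 / 28) = 1
Bytes used per line = 1 * 2 = 2
Wasted per line = 32 - 2 = 30
Total wasted = 30 * 119 = 3570

3570


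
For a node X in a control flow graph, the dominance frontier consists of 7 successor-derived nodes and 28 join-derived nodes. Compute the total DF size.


DF(X) = direct successor contributions + join point contributions
= 7 + 28 = 35

35


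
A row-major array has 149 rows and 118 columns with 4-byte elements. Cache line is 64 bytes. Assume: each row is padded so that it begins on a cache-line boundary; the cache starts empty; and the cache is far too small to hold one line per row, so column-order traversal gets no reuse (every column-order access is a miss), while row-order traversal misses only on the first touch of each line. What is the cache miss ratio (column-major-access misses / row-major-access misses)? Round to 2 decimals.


Each row occupies 118 * 4 = 472 bytes and starts on a line boundary, so it spans ceil(472 / 64) = 8 cache lines.
Row-major traversal misses (one per line touched): 149 * ceil(118 * 4 / 64) = 1192
Column-major traversal misses (no reuse, every access misses): 149 * 118 = 17582
Ratio = 17582 / 1192 = 14.75

14.75


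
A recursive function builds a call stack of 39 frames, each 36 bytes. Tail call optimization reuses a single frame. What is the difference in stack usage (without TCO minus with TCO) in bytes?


Without TCO: 39 * 36 = 1404 bytes
With TCO: reuse 1 frame = 36 bytes
Savings = 1404 - 36 = 1368

1368


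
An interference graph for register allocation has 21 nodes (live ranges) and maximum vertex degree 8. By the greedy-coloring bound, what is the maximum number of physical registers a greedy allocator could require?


Greedy coloring never needs more than (max_degree + 1) colors: when coloring a vertex, at most max_degree neighbors are already colored.
Upper bound = 8 + 1 = 9

9


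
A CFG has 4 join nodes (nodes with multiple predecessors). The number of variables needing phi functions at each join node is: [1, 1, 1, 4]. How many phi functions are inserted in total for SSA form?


Total phi functions = sum of phi functions at each join node
= 1 + 1 + 1 + 4 = 7

7


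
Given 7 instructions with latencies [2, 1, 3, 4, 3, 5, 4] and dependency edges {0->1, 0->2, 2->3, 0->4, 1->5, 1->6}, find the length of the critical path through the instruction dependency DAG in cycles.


Compute longest path through dependency graph: dist(Ik) = max over predecessors of dist + latency(Ik).
dist(I0) = latency 2 = 2
dist(I1) = dist(I0) + 1 = 2 + 1 = 3
dist(I2) = dist(I0) + 3 = 2 + 3 = 5
dist(I3) = dist(I2) + 4 = 5 + 4 = 9
dist(I4) = dist(I0) + 3 = 2 + 3 = 5
dist(I5) = dist(I1) + 5 = 3 + 5 = 8
dist(I6) = dist(I1) + 4 = 3 + 4 = 7
Critical path = max dist = 9

9


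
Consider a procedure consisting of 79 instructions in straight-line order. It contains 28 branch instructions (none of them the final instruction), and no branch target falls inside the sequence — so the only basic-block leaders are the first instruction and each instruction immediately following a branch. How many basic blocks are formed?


With no in-sequence branch targets, the leaders are the first instruction plus the instruction after each branch.
Number of basic blocks = branches + 1
= 28 + 1 = 29

29


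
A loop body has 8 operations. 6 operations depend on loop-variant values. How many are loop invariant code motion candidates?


Invariant candidates = total - loop-dependent
= 8 - 6 = 2

2


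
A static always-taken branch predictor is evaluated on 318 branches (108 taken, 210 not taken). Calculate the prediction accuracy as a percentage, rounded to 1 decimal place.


Predictor: always-taken
Correct predictions = 108
Accuracy = 108 / 318 * 100 = 34.0%

34.0


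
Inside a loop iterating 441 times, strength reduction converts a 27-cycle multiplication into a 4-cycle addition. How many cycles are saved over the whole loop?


Per-iteration saving = 27 - 4 = 23
Total saved = 441 * 23 = 10143

10143


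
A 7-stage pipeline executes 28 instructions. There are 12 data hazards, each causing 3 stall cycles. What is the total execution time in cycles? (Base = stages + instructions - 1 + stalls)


Base cycles = 7 + 28 - 1 = 34
Total stalls = 12 * 3 = 36
Total = 34 + 36 = 70

70


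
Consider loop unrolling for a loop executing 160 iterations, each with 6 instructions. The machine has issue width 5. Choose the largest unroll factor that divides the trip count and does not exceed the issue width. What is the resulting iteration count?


Largest divisor of 160 <= 5 is 5
New iterations = 160 / 5 = 32

32


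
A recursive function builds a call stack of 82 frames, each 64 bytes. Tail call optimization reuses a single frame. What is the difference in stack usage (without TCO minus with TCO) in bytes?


Without TCO: 82 * 64 = 5248 bytes
With TCO: reuse 1 frame = 64 bytes
Savings = 5248 - 64 = 5184

5184


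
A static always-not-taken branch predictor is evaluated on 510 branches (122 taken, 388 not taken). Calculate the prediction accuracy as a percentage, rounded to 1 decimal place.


Predictor: always-not-taken
Correct predictions = 388
Accuracy = 388 / 510 * 100 = 76.1%

76.1


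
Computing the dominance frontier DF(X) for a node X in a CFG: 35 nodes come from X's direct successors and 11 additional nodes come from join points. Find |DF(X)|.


DF(X) = direct successor contributions + join point contributions
= 35 + 11 = 46

46


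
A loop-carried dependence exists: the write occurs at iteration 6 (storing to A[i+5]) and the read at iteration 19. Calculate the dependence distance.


Distance = read iteration - write iteration
= 19 - 6 = 13

13


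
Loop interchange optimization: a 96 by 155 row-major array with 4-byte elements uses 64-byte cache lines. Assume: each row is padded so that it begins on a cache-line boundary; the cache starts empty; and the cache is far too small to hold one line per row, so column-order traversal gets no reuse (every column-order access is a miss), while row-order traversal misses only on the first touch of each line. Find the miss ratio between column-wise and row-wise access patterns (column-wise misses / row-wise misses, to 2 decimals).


Each row occupies 155 * 4 = 620 bytes and starts on a line boundary, so it spans ceil(620 / 64) = 10 cache lines.
Row-major traversal misses (one per line touched): 96 * ceil(155 * 4 / 64) = 960
Column-major traversal misses (no reuse, every access misses): 96 * 155 = 14880
Ratio = 14880 / 960 = 15.5

15.5


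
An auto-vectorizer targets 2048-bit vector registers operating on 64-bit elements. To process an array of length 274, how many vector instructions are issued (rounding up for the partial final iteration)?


Width = 2048 / 64 = 32 elements per vector op
Iterations = ceil(274 / 32) = 9

9


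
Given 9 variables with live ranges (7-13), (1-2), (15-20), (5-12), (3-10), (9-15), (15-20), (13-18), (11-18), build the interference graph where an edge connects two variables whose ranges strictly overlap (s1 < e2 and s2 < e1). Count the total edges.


Check all pairs for overlapping intervals.
Two intervals (s1,e1) and (s2,e2) overlap if s1 < e2 and s2 < e1.
v0 (7-13) vs v1..v8: overlaps v3, v4, v5, v8 -> 4
v1 (1-2) vs v2..v8: overlaps none -> 0
v2 (15-20) vs v3..v8: overlaps v6, v7, v8 -> 3
v3 (5-12) vs v4..v8: overlaps v4, v5, v8 -> 3
v4 (3-10) vs v5..v8: overlaps v5 -> 1
v5 (9-15) vs v6..v8: overlaps v7, v8 -> 2
v6 (15-20) vs v7..v8: overlaps v7, v8 -> 2
v7 (13-18) vs v8: overlaps v8 -> 1
Total overlapping pairs = 4 + 0 + 3 + 3 + 1 + 2 + 2 + 1 = 16

16


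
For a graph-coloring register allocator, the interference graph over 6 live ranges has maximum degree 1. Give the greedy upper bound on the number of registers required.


Greedy coloring never needs more than (max_degree + 1) colors: when coloring a vertex, at most max_degree neighbors are already colored.
Upper bound = 1 + 1 = 2

2


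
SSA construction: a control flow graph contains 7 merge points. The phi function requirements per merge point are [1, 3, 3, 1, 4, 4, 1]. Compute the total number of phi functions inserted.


Total phi functions = sum of phi functions at each join node
= 1 + 3 + 3 + 1 + 4 + 4 + 1 = 17

17


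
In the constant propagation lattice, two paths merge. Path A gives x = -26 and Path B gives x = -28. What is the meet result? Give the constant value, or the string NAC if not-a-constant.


Meet operation: if both paths give the same constant, result is that constant; if they differ, result is NAC (not-a-constant).
Path A: -26, Path B: -28 -> differ
Result: not-a-constant -> NAC

NAC


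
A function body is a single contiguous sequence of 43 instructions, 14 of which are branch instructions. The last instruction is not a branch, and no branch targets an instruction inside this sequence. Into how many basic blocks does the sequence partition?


With no in-sequence branch targets, the leaders are the first instruction plus the instruction after each branch.
Number of basic blocks = branches + 1
= 14 + 1 = 15

15


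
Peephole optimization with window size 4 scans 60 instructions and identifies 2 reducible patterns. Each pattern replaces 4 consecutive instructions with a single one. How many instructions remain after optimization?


Each match removes 3 instructions.
Total removed = 2 * 3 = 6
Remaining = 60 - 6 = 54

54
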